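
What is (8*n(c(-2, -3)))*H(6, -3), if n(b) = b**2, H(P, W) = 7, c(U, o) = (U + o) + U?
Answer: 2744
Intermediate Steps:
c(U, o) = o + 2*U
(8*n(c(-2, -3)))*H(6, -3) = (8*(-3 + 2*(-2))**2)*7 = (8*(-3 - 4)**2)*7 = (8*(-7)**2)*7 = (8*49)*7 = 392*7 = 2744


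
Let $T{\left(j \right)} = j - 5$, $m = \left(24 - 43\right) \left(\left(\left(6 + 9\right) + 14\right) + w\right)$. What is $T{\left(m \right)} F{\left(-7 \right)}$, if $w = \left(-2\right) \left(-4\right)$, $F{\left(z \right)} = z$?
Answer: $4956$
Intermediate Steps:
$w = 8$
$m = -703$ ($m = \left(24 - 43\right) \left(\left(\left(6 + 9\right) + 14\right) + 8\right) = - 19 \left(\left(15 + 14\right) + 8\right) = - 19 \left(29 + 8\right) = \left(-19\right) 37 = -703$)
$T{\left(j \right)} = -5 + j$
$T{\left(m \right)} F{\left(-7 \right)} = \left(-5 - 703\right) \left(-7\right) = \left(-708\right) \left(-7\right) = 4956$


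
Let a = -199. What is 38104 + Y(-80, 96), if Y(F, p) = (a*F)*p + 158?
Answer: 1566582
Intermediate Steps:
Y(F, p) = 158 - 199*F*p (Y(F, p) = (-199*F)*p + 158 = -199*F*p + 158 = 158 - 199*F*p)
38104 + Y(-80, 96) = 38104 + (158 - 199*(-80)*96) = 38104 + (158 + 1528320) = 38104 + 1528478 = 1566582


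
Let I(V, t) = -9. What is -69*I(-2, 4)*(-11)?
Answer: -6831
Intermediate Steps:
-69*I(-2, 4)*(-11) = -69*(-9)*(-11) = 621*(-11) = -6831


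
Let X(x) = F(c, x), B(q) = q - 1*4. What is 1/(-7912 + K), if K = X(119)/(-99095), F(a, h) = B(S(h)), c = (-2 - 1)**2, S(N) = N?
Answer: -19819/156807951 ≈ -0.00012639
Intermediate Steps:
c = 9 (c = (-3)**2 = 9)
B(q) = -4 + q (B(q) = q - 4 = -4 + q)
F(a, h) = -4 + h
X(x) = -4 + x
K = -23/19819 (K = (-4 + 119)/(-99095) = 115*(-1/99095) = -23/19819 ≈ -0.0011605)
1/(-7912 + K) = 1/(-7912 - 23/19819) = 1/(-156807951/19819) = -19819/156807951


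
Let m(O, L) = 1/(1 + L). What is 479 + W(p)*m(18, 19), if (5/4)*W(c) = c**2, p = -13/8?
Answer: 766569/1600 ≈ 479.11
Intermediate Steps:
p = -13/8 (p = -13*1/8 = -13/8 ≈ -1.6250)
W(c) = 4*c**2/5
479 + W(p)*m(18, 19) = 479 + (4*(-13/8)**2/5)/(1 + 19) = 479 + ((4/5)*(169/64))/20 = 479 + (169/80)*(1/20) = 479 + 169/1600 = 766569/1600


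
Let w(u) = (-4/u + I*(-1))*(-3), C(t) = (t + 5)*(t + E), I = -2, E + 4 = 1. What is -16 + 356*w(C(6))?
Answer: -22248/11 ≈ -2022.5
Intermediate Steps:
E = -3 (E = -4 + 1 = -3)
C(t) = (-3 + t)*(5 + t) (C(t) = (t + 5)*(t - 3) = (5 + t)*(-3 + t) = (-3 + t)*(5 + t))
w(u) = -6 + 12/u (w(u) = (-4/u - 2*(-1))*(-3) = (-4/u + 2)*(-3) = (2 - 4/u)*(-3) = -6 + 12/u)
-16 + 356*w(C(6)) = -16 + 356*(-6 + 12/(-15 + 6**2 + 2*6)) = -16 + 356*(-6 + 12/(-15 + 36 + 12)) = -16 + 356*(-6 + 12/33) = -16 + 356*(-6 + 12*(1/33)) = -16 + 356*(-6 + 4/11) = -16 + 356*(-62/11) = -16 - 22072/11 = -22248/11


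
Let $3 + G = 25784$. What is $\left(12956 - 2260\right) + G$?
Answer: $36477$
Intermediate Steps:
$G = 25781$ ($G = -3 + 25784 = 25781$)
$\left(12956 - 2260\right) + G = \left(12956 - 2260\right) + 25781 = 10696 + 25781 = 36477$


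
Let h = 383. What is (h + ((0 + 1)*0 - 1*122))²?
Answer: 68121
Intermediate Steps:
(h + ((0 + 1)*0 - 1*122))² = (383 + ((0 + 1)*0 - 1*122))² = (383 + (1*0 - 122))² = (383 + (0 - 122))² = (383 - 122)² = 261² = 68121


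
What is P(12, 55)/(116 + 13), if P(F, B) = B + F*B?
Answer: 715/129 ≈ 5.5426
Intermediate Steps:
P(F, B) = B + B*F
P(12, 55)/(116 + 13) = (55*(1 + 12))/(116 + 13) = (55*13)/129 = 715*(1/129) = 715/129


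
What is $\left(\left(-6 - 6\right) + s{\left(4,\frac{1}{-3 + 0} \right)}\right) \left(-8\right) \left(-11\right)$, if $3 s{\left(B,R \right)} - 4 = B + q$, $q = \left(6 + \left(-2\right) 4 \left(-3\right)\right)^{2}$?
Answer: $\frac{76736}{3} \approx 25579.0$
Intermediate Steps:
$q = 900$ ($q = \left(6 - -24\right)^{2} = \left(6 + 24\right)^{2} = 30^{2} = 900$)
$s{\left(B,R \right)} = \frac{904}{3} + \frac{B}{3}$ ($s{\left(B,R \right)} = \frac{4}{3} + \frac{B + 900}{3} = \frac{4}{3} + \frac{900 + B}{3} = \frac{4}{3} + \left(300 + \frac{B}{3}\right) = \frac{904}{3} + \frac{B}{3}$)
$\left(\left(-6 - 6\right) + s{\left(4,\frac{1}{-3 + 0} \right)}\right) \left(-8\right) \left(-11\right) = \left(\left(-6 - 6\right) + \left(\frac{904}{3} + \frac{1}{3} \cdot 4\right)\right) \left(-8\right) \left(-11\right) = \left(-12 + \left(\frac{904}{3} + \frac{4}{3}\right)\right) \left(-8\right) \left(-11\right) = \left(-12 + \frac{908}{3}\right) \left(-8\right) \left(-11\right) = \frac{872}{3} \left(-8\right) \left(-11\right) = \left(- \frac{6976}{3}\right) \left(-11\right) = \frac{76736}{3}$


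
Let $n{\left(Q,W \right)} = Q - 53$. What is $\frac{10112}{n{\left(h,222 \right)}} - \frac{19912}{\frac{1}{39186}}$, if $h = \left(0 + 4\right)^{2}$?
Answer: $- \frac{28870060496}{37} \approx -7.8027 \cdot 10^{8}$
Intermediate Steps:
$h = 16$ ($h = 4^{2} = 16$)
$n{\left(Q,W \right)} = -53 + Q$ ($n{\left(Q,W \right)} = Q - 53 = -53 + Q$)
$\frac{10112}{n{\left(h,222 \right)}} - \frac{19912}{\frac{1}{39186}} = \frac{10112}{-53 + 16} - \frac{19912}{\frac{1}{39186}} = \frac{10112}{-37} - 19912 \frac{1}{\frac{1}{39186}} = 10112 \left(- \frac{1}{37}\right) - 780271632 = - \frac{10112}{37} - 780271632 = - \frac{28870060496}{37}$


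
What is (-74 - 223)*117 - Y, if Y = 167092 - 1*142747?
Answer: -59094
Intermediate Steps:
Y = 24345 (Y = 167092 - 142747 = 24345)
(-74 - 223)*117 - Y = (-74 - 223)*117 - 1*24345 = -297*117 - 24345 = -34749 - 24345 = -59094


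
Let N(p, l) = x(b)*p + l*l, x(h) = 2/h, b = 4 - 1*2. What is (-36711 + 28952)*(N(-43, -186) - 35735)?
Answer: 9171138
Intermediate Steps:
b = 2 (b = 4 - 2 = 2)
N(p, l) = p + l² (N(p, l) = (2/2)*p + l*l = (2*(½))*p + l² = 1*p + l² = p + l²)
(-36711 + 28952)*(N(-43, -186) - 35735) = (-36711 + 28952)*((-43 + (-186)²) - 35735) = -7759*((-43 + 34596) - 35735) = -7759*(34553 - 35735) = -7759*(-1182) = 9171138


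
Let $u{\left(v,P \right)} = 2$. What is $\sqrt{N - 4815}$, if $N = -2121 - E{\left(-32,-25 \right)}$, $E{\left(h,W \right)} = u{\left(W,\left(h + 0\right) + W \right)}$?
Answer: $i \sqrt{6938} \approx 83.295 i$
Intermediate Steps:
$E{\left(h,W \right)} = 2$
$N = -2123$ ($N = -2121 - 2 = -2123$)
$\sqrt{N - 4815} = \sqrt{-2123 - 4815} = \sqrt{-6938} = i \sqrt{6938}$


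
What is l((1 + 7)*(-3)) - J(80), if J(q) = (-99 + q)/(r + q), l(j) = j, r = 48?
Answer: -3053/128 ≈ -23.852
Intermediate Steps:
J(q) = (-99 + q)/(48 + q)
l((1 + 7)*(-3)) - J(80) = (1 + 7)*(-3) - (-99 + 80)/(48 + 80) = 8*(-3) - (-19)/128 = -24 - (-19)/128 = -24 - 1*(-19/128) = -24 + 19/128 = -3053/128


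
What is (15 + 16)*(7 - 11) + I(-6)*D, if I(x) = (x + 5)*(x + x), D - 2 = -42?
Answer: -604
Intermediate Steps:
D = -40 (D = 2 - 42 = -40)
I(x) = 2*x*(5 + x) (I(x) = (5 + x)*(2*x) = 2*x*(5 + x))
(15 + 16)*(7 - 11) + I(-6)*D = (15 + 16)*(7 - 11) + (2*(-6)*(5 - 6))*(-40) = 31*(-4) + (2*(-6)*(-1))*(-40) = -124 + 12*(-40) = -124 - 480 = -604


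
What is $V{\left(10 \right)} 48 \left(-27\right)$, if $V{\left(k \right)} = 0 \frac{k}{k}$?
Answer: $0$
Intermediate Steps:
$V{\left(k \right)} = 0$ ($V{\left(k \right)} = 0 \cdot 1 = 0$)
$V{\left(10 \right)} 48 \left(-27\right) = 0 \cdot 48 \left(-27\right) = 0 \left(-27\right) = 0$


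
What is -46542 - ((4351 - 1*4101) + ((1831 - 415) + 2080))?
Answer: -50288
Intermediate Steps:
-46542 - ((4351 - 1*4101) + ((1831 - 415) + 2080)) = -46542 - ((4351 - 4101) + (1416 + 2080)) = -46542 - (250 + 3496) = -46542 - 1*3746 = -46542 - 3746 = -50288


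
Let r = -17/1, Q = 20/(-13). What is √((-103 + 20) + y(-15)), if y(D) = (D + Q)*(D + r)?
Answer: √75413/13 ≈ 21.124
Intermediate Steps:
Q = -20/13 (Q = 20*(-1/13) = -20/13 ≈ -1.5385)
r = -17 (r = -17*1 = -17)
y(D) = (-17 + D)*(-20/13 + D) (y(D) = (D - 20/13)*(D - 17) = (-20/13 + D)*(-17 + D) = (-17 + D)*(-20/13 + D))
√((-103 + 20) + y(-15)) = √((-103 + 20) + (340/13 + (-15)² - 241/13*(-15))) = √(-83 + (340/13 + 225 + 3615/13)) = √(-83 + 6880/13) = √(5801/13) = √75413/13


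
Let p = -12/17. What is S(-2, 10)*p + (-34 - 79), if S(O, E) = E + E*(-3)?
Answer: -1681/17 ≈ -98.882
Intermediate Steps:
p = -12/17 (p = -12*1/17 = -12/17 ≈ -0.70588)
S(O, E) = -2*E (S(O, E) = E - 3*E = -2*E)
S(-2, 10)*p + (-34 - 79) = -2*10*(-12/17) + (-34 - 79) = -20*(-12/17) - 113 = 240/17 - 113 = -1681/17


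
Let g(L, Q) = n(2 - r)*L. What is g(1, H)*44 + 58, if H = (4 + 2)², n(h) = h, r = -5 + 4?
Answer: 190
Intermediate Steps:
r = -1
H = 36 (H = 6² = 36)
g(L, Q) = 3*L (g(L, Q) = (2 - 1*(-1))*L = (2 + 1)*L = 3*L)
g(1, H)*44 + 58 = (3*1)*44 + 58 = 3*44 + 58 = 132 + 58 = 190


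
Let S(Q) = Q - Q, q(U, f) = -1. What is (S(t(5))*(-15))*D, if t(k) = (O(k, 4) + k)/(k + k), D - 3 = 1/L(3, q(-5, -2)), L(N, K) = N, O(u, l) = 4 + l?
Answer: 0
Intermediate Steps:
D = 10/3 (D = 3 + 1/3 = 3 + ⅓ = 10/3 ≈ 3.3333)
t(k) = (8 + k)/(2*k) (t(k) = ((4 + 4) + k)/(k + k) = (8 + k)/((2*k)) = (8 + k)*(1/(2*k)) = (8 + k)/(2*k))
S(Q) = 0
(S(t(5))*(-15))*D = (0*(-15))*(10/3) = 0*(10/3) = 0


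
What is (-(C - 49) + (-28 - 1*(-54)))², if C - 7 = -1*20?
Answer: 7744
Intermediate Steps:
C = -13 (C = 7 - 1*20 = 7 - 20 = -13)
(-(C - 49) + (-28 - 1*(-54)))² = (-(-13 - 49) + (-28 - 1*(-54)))² = (-1*(-62) + (-28 + 54))² = (62 + 26)² = 88² = 7744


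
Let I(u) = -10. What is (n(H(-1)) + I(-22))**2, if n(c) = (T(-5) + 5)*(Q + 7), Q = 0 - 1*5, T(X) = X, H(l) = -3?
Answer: 100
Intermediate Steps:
Q = -5 (Q = 0 - 5 = -5)
n(c) = 0 (n(c) = (-5 + 5)*(-5 + 7) = 0*2 = 0)
(n(H(-1)) + I(-22))**2 = (0 - 10)**2 = (-10)**2 = 100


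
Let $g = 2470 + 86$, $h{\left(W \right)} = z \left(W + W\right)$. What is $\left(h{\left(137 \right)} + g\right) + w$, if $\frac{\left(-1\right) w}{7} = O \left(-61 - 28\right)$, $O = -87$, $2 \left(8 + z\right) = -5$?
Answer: $-54522$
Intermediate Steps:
$z = - \frac{21}{2}$ ($z = -8 + \frac{1}{2} \left(-5\right) = -8 - \frac{5}{2} = - \frac{21}{2} \approx -10.5$)
$h{\left(W \right)} = - 21 W$ ($h{\left(W \right)} = - \frac{21 \left(W + W\right)}{2} = - \frac{21 \cdot 2 W}{2} = - 21 W$)
$w = -54201$ ($w = - 7 \left(- 87 \left(-61 - 28\right)\right) = - 7 \left(\left(-87\right) \left(-89\right)\right) = \left(-7\right) 7743 = -54201$)
$g = 2556$
$\left(h{\left(137 \right)} + g\right) + w = \left(\left(-21\right) 137 + 2556\right) - 54201 = \left(-2877 + 2556\right) - 54201 = -321 - 54201 = -54522$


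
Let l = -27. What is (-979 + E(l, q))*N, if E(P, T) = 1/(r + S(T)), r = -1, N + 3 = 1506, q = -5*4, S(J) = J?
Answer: -10300560/7 ≈ -1.4715e+6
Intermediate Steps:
q = -20
N = 1503 (N = -3 + 1506 = 1503)
E(P, T) = 1/(-1 + T)
(-979 + E(l, q))*N = (-979 + 1/(-1 - 20))*1503 = (-979 + 1/(-21))*1503 = (-979 - 1/21)*1503 = -20560/21*1503 = -10300560/7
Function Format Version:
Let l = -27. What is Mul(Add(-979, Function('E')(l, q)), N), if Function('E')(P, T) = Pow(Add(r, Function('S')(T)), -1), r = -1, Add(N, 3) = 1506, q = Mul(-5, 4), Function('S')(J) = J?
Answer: Rational(-10300560, 7) ≈ -1.4715e+6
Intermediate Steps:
q = -20
N = 1503 (N = Add(-3, 1506) = 1503)
Function('E')(P, T) = Pow(Add(-1, T), -1)
Mul(Add(-979, Function('E')(l, q)), N) = Mul(Add(-979, Pow(Add(-1, -20), -1)), 1503) = Mul(Add(-979, Pow(-21, -1)), 1503) = Mul(Add(-979, Rational(-1, 21)), 1503) = Mul(Rational(-20560, 21), 1503) = Rational(-10300560, 7)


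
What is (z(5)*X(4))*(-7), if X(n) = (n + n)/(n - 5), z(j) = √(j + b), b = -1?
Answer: 112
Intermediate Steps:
z(j) = √(-1 + j) (z(j) = √(j - 1) = √(-1 + j))
X(n) = 2*n/(-5 + n) (X(n) = (2*n)/(-5 + n) = 2*n/(-5 + n))
(z(5)*X(4))*(-7) = (√(-1 + 5)*(2*4/(-5 + 4)))*(-7) = (√4*(2*4/(-1)))*(-7) = (2*(2*4*(-1)))*(-7) = (2*(-8))*(-7) = -16*(-7) = 112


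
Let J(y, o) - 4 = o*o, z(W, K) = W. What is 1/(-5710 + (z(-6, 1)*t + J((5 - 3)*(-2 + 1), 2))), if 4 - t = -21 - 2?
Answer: -1/5864 ≈ -0.00017053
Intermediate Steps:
J(y, o) = 4 + o² (J(y, o) = 4 + o*o = 4 + o²)
t = 27 (t = 4 - (-21 - 2) = 4 - 1*(-23) = 4 + 23 = 27)
1/(-5710 + (z(-6, 1)*t + J((5 - 3)*(-2 + 1), 2))) = 1/(-5710 + (-6*27 + (4 + 2²))) = 1/(-5710 + (-162 + (4 + 4))) = 1/(-5710 + (-162 + 8)) = 1/(-5710 - 154) = 1/(-5864) = -1/5864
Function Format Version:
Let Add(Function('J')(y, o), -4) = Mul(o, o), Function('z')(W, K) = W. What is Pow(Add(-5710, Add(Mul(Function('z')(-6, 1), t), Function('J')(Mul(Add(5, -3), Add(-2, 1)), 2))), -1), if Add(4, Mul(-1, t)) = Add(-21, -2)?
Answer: Rational(-1, 5864) ≈ -0.00017053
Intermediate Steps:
Function('J')(y, o) = Add(4, Pow(o, 2)) (Function('J')(y, o) = Add(4, Mul(o, o)) = Add(4, Pow(o, 2)))
t = 27 (t = Add(4, Mul(-1, Add(-21, -2))) = Add(4, Mul(-1, -23)) = Add(4, 23) = 27)
Pow(Add(-5710, Add(Mul(Function('z')(-6, 1), t), Function('J')(Mul(Add(5, -3), Add(-2, 1)), 2))), -1) = Pow(Add(-5710, Add(Mul(-6, 27), Add(4, Pow(2, 2)))), -1) = Pow(Add(-5710, Add(-162, Add(4, 4))), -1) = Pow(Add(-5710, Add(-162, 8)), -1) = Pow(Add(-5710, -154), -1) = Pow(-5864, -1) = Rational(-1, 5864)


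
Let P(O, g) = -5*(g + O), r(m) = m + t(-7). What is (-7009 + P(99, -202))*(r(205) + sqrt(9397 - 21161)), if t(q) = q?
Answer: -1285812 - 12988*I*sqrt(2941) ≈ -1.2858e+6 - 7.0435e+5*I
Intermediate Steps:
r(m) = -7 + m (r(m) = m - 7 = -7 + m)
P(O, g) = -5*O - 5*g (P(O, g) = -5*(O + g) = -5*O - 5*g)
(-7009 + P(99, -202))*(r(205) + sqrt(9397 - 21161)) = (-7009 + (-5*99 - 5*(-202)))*((-7 + 205) + sqrt(9397 - 21161)) = (-7009 + (-495 + 1010))*(198 + sqrt(-11764)) = (-7009 + 515)*(198 + 2*I*sqrt(2941)) = -6494*(198 + 2*I*sqrt(2941)) = -1285812 - 12988*I*sqrt(2941)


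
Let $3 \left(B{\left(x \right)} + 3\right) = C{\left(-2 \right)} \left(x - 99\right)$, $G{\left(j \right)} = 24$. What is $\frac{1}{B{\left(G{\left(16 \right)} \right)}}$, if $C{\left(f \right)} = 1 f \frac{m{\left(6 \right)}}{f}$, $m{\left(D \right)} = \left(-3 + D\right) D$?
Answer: $- \frac{1}{453} \approx -0.0022075$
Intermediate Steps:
$m{\left(D \right)} = D \left(-3 + D\right)$
$C{\left(f \right)} = 18$ ($C{\left(f \right)} = 1 f \frac{6 \left(-3 + 6\right)}{f} = f \frac{6 \cdot 3}{f} = f \frac{18}{f} = 18$)
$B{\left(x \right)} = -597 + 6 x$ ($B{\left(x \right)} = -3 + \frac{18 \left(x - 99\right)}{3} = -3 + \frac{18 \left(-99 + x\right)}{3} = -3 + \frac{-1782 + 18 x}{3} = -3 + \left(-594 + 6 x\right) = -597 + 6 x$)
$\frac{1}{B{\left(G{\left(16 \right)} \right)}} = \frac{1}{-597 + 6 \cdot 24} = \frac{1}{-597 + 144} = \frac{1}{-453} = - \frac{1}{453}$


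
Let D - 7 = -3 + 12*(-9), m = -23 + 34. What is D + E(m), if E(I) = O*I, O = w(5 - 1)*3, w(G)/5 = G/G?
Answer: 61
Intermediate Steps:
w(G) = 5 (w(G) = 5*(G/G) = 5*1 = 5)
O = 15 (O = 5*3 = 15)
m = 11
E(I) = 15*I
D = -104 (D = 7 + (-3 + 12*(-9)) = 7 + (-3 - 108) = 7 - 111 = -104)
D + E(m) = -104 + 15*11 = -104 + 165 = 61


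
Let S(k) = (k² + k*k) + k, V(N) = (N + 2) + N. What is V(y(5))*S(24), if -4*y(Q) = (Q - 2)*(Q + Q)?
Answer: -15288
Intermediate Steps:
y(Q) = -Q*(-2 + Q)/2 (y(Q) = -(Q - 2)*(Q + Q)/4 = -(-2 + Q)*2*Q/4 = -Q*(-2 + Q)/2)
V(N) = 2 + 2*N (V(N) = (2 + N) + N = 2 + 2*N)
S(k) = k + 2*k² (S(k) = (k² + k²) + k = 2*k² + k = k + 2*k²)
V(y(5))*S(24) = (2 + 2*((½)*5*(2 - 1*5)))*(24*(1 + 2*24)) = (2 + 2*((½)*5*(2 - 5)))*(24*(1 + 48)) = (2 + 2*((½)*5*(-3)))*(24*49) = (2 + 2*(-15/2))*1176 = (2 - 15)*1176 = -13*1176 = -15288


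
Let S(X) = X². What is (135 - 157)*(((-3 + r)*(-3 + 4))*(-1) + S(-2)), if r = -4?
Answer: -242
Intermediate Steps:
(135 - 157)*(((-3 + r)*(-3 + 4))*(-1) + S(-2)) = (135 - 157)*(((-3 - 4)*(-3 + 4))*(-1) + (-2)²) = -22*(-7*1*(-1) + 4) = -22*(-7*(-1) + 4) = -22*(7 + 4) = -22*11 = -242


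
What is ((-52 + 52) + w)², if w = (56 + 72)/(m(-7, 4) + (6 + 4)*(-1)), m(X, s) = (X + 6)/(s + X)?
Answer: 147456/841 ≈ 175.33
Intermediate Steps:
m(X, s) = (6 + X)/(X + s)
w = -384/29 (w = (56 + 72)/((6 - 7)/(-7 + 4) + (6 + 4)*(-1)) = 128/(-1/(-3) + 10*(-1)) = 128/(-⅓*(-1) - 10) = 128/(⅓ - 10) = 128/(-29/3) = 128*(-3/29) = -384/29 ≈ -13.241)
((-52 + 52) + w)² = ((-52 + 52) - 384/29)² = (0 - 384/29)² = (-384/29)² = 147456/841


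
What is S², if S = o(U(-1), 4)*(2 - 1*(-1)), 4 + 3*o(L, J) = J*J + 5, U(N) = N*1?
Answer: 289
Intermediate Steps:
U(N) = N
o(L, J) = ⅓ + J²/3 (o(L, J) = -4/3 + (J*J + 5)/3 = -4/3 + (J² + 5)/3 = -4/3 + (5 + J²)/3 = -4/3 + (5/3 + J²/3) = ⅓ + J²/3)
S = 17 (S = (⅓ + (⅓)*4²)*(2 - 1*(-1)) = (⅓ + (⅓)*16)*(2 + 1) = (⅓ + 16/3)*3 = (17/3)*3 = 17)
S² = 17² = 289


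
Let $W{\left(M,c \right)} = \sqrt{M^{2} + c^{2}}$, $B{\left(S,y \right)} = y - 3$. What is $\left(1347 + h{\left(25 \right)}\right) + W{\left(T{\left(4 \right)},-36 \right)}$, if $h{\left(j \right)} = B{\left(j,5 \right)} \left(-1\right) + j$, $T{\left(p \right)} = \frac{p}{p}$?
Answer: $1370 + \sqrt{1297} \approx 1406.0$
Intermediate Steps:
$T{\left(p \right)} = 1$
$B{\left(S,y \right)} = -3 + y$
$h{\left(j \right)} = -2 + j$ ($h{\left(j \right)} = \left(-3 + 5\right) \left(-1\right) + j = 2 \left(-1\right) + j = -2 + j$)
$\left(1347 + h{\left(25 \right)}\right) + W{\left(T{\left(4 \right)},-36 \right)} = \left(1347 + \left(-2 + 25\right)\right) + \sqrt{1^{2} + \left(-36\right)^{2}} = \left(1347 + 23\right) + \sqrt{1 + 1296} = 1370 + \sqrt{1297}$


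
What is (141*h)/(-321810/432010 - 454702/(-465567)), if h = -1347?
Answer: -3819994147652409/4661169475 ≈ -8.1954e+5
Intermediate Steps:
(141*h)/(-321810/432010 - 454702/(-465567)) = (141*(-1347))/(-321810/432010 - 454702/(-465567)) = -189927/(-321810*1/432010 - 454702*(-1/465567)) = -189927/(-32181/43201 + 454702/465567) = -189927/4661169475/20112959967 = -189927*20112959967/4661169475 = -3819994147652409/4661169475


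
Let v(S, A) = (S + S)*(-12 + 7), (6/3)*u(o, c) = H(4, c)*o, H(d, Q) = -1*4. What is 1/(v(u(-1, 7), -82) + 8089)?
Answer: 1/8069 ≈ 0.00012393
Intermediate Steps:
H(d, Q) = -4
u(o, c) = -2*o (u(o, c) = (-4*o)/2 = -2*o)
v(S, A) = -10*S (v(S, A) = (2*S)*(-5) = -10*S)
1/(v(u(-1, 7), -82) + 8089) = 1/(-(-20)*(-1) + 8089) = 1/(-10*2 + 8089) = 1/(-20 + 8089) = 1/8069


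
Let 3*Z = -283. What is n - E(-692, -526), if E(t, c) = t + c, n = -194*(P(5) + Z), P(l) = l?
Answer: 55646/3 ≈ 18549.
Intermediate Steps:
Z = -283/3 (Z = (⅓)*(-283) = -283/3 ≈ -94.333)
n = 51992/3 (n = -194*(5 - 283/3) = -194*(-268/3) = 51992/3 ≈ 17331.)
E(t, c) = c + t
n - E(-692, -526) = 51992/3 - (-526 - 692) = 51992/3 - 1*(-1218) = 51992/3 + 1218 = 55646/3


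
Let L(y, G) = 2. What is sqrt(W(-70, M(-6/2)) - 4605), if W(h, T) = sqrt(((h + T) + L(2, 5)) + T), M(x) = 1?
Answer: sqrt(-4605 + I*sqrt(66)) ≈ 0.0599 + 67.86*I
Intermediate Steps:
W(h, T) = sqrt(2 + h + 2*T) (W(h, T) = sqrt(((h + T) + 2) + T) = sqrt(((T + h) + 2) + T) = sqrt((2 + T + h) + T) = sqrt(2 + h + 2*T))
sqrt(W(-70, M(-6/2)) - 4605) = sqrt(sqrt(2 - 70 + 2*1) - 4605) = sqrt(sqrt(2 - 70 + 2) - 4605) = sqrt(sqrt(-66) - 4605) = sqrt(I*sqrt(66) - 4605) = sqrt(-4605 + I*sqrt(66))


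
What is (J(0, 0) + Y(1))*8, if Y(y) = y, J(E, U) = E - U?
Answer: 8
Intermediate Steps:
(J(0, 0) + Y(1))*8 = ((0 - 1*0) + 1)*8 = ((0 + 0) + 1)*8 = (0 + 1)*8 = 1*8 = 8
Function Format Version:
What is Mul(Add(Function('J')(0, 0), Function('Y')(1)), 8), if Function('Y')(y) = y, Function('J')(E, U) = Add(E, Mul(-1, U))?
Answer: 8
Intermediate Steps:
Mul(Add(Function('J')(0, 0), Function('Y')(1)), 8) = Mul(Add(Add(0, Mul(-1, 0)), 1), 8) = Mul(Add(Add(0, 0), 1), 8) = Mul(Add(0, 1), 8) = Mul(1, 8) = 8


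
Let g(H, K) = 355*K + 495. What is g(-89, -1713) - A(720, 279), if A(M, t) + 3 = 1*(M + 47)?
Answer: -608384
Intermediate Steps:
A(M, t) = 44 + M (A(M, t) = -3 + 1*(M + 47) = -3 + 1*(47 + M) = -3 + (47 + M) = 44 + M)
g(H, K) = 495 + 355*K
g(-89, -1713) - A(720, 279) = (495 + 355*(-1713)) - (44 + 720) = (495 - 608115) - 1*764 = -607620 - 764 = -608384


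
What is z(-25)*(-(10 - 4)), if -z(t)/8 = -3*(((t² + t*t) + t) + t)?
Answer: -172800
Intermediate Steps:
z(t) = 48*t + 48*t² (z(t) = -(-24)*(((t² + t*t) + t) + t) = -(-24)*(((t² + t²) + t) + t) = -(-24)*((2*t² + t) + t) = -(-24)*((t + 2*t²) + t) = -(-24)*(2*t + 2*t²) = -8*(-6*t - 6*t²) = 48*t + 48*t²)
z(-25)*(-(10 - 4)) = (48*(-25)*(1 - 25))*(-(10 - 4)) = (48*(-25)*(-24))*(-1*6) = 28800*(-6) = -172800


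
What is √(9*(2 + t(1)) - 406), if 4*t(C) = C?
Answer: I*√1543/2 ≈ 19.641*I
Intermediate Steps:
t(C) = C/4
√(9*(2 + t(1)) - 406) = √(9*(2 + (¼)*1) - 406) = √(9*(2 + ¼) - 406) = √(9*(9/4) - 406) = √(81/4 - 406) = √(-1543/4) = I*√1543/2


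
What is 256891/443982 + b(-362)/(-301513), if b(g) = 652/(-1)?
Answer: 77745452347/133866344766 ≈ 0.58077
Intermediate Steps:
b(g) = -652 (b(g) = 652*(-1) = -652)
256891/443982 + b(-362)/(-301513) = 256891/443982 - 652/(-301513) = 256891*(1/443982) - 652*(-1/301513) = 256891/443982 + 652/301513 = 77745452347/133866344766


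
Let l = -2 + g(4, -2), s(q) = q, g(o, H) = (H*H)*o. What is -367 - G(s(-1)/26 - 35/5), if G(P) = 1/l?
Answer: -5139/14 ≈ -367.07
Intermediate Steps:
g(o, H) = o*H**2 (g(o, H) = H**2*o = o*H**2)
l = 14 (l = -2 + 4*(-2)**2 = -2 + 4*4 = -2 + 16 = 14)
G(P) = 1/14
-367 - G(s(-1)/26 - 35/5) = -367 - 1*1/14 = -367 - 1/14 = -5139/14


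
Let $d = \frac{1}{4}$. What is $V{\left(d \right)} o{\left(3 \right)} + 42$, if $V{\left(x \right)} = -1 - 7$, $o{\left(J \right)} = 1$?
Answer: $34$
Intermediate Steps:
$d = \frac{1}{4} \approx 0.25$
$V{\left(x \right)} = -8$ ($V{\left(x \right)} = -1 - 7 = -8$)
$V{\left(d \right)} o{\left(3 \right)} + 42 = \left(-8\right) 1 + 42 = -8 + 42 = 34$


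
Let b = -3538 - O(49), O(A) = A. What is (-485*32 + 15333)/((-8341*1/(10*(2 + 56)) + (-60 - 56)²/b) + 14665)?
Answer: -35367820/2770202023 ≈ -0.012767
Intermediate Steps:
b = -3587 (b = -3538 - 1*49 = -3538 - 49 = -3587)
(-485*32 + 15333)/((-8341*1/(10*(2 + 56)) + (-60 - 56)²/b) + 14665) = (-485*32 + 15333)/((-8341*1/(10*(2 + 56)) + (-60 - 56)²/(-3587)) + 14665) = (-15520 + 15333)/((-8341/(58*10) + (-116)²*(-1/3587)) + 14665) = -187/((-8341/580 + 13456*(-1/3587)) + 14665) = -187/((-8341*1/580 - 13456/3587) + 14665) = -187/((-8341/580 - 13456/3587) + 14665) = -187/(-37723647/2080460 + 14665) = -187/30472222253/2080460 = -187*2080460/30472222253 = -35367820/2770202023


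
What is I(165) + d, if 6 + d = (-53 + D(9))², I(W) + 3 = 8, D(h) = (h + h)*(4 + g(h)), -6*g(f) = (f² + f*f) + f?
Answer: 244035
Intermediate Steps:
g(f) = -f²/3 - f/6 (g(f) = -((f² + f*f) + f)/6 = -((f² + f²) + f)/6 = -(2*f² + f)/6 = -(f + 2*f²)/6 = -f²/3 - f/6)
D(h) = 2*h*(4 - h*(1 + 2*h)/6) (D(h) = (h + h)*(4 - h*(1 + 2*h)/6) = (2*h)*(4 - h*(1 + 2*h)/6) = 2*h*(4 - h*(1 + 2*h)/6))
I(W) = 5 (I(W) = -3 + 8 = 5)
d = 244030 (d = -6 + (-53 + (⅓)*9*(24 - 1*9 - 2*9²))² = -6 + (-53 + (⅓)*9*(24 - 9 - 2*81))² = -6 + (-53 + (⅓)*9*(24 - 9 - 162))² = -6 + (-53 + (⅓)*9*(-147))² = -6 + (-53 - 441)² = -6 + (-494)² = -6 + 244036 = 244030)
I(165) + d = 5 + 244030 = 244035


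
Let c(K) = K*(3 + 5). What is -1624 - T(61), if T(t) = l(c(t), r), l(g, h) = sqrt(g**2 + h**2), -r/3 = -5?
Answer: -1624 - sqrt(238369) ≈ -2112.2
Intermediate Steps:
r = 15 (r = -3*(-5) = 15)
c(K) = 8*K (c(K) = K*8 = 8*K)
T(t) = sqrt(225 + 64*t**2) (T(t) = sqrt((8*t)**2 + 15**2) = sqrt(64*t**2 + 225) = sqrt(225 + 64*t**2))
-1624 - T(61) = -1624 - sqrt(225 + 64*61**2) = -1624 - sqrt(225 + 64*3721) = -1624 - sqrt(225 + 238144) = -1624 - sqrt(238369)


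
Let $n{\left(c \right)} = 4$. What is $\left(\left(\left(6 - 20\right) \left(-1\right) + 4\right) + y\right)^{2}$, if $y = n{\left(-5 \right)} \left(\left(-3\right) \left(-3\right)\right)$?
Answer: $2916$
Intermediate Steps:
$y = 36$ ($y = 4 \left(\left(-3\right) \left(-3\right)\right) = 4 \cdot 9 = 36$)
$\left(\left(\left(6 - 20\right) \left(-1\right) + 4\right) + y\right)^{2} = \left(\left(\left(6 - 20\right) \left(-1\right) + 4\right) + 36\right)^{2} = \left(\left(\left(-14\right) \left(-1\right) + 4\right) + 36\right)^{2} = \left(\left(14 + 4\right) + 36\right)^{2} = \left(18 + 36\right)^{2} = 54^{2} = 2916$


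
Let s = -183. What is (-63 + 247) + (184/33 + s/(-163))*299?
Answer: 11763005/5379 ≈ 2186.8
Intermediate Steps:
(-63 + 247) + (184/33 + s/(-163))*299 = (-63 + 247) + (184/33 - 183/(-163))*299 = 184 + (184*(1/33) - 183*(-1/163))*299 = 184 + (184/33 + 183/163)*299 = 184 + (36031/5379)*299 = 184 + 10773269/5379 = 11763005/5379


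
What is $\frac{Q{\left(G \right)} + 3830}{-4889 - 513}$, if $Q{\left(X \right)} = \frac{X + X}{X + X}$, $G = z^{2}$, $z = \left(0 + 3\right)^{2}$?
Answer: $- \frac{3831}{5402} \approx -0.70918$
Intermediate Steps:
$z = 9$ ($z = 3^{2} = 9$)
$G = 81$ ($G = 9^{2} = 81$)
$Q{\left(X \right)} = 1$ ($Q{\left(X \right)} = \frac{2 X}{2 X} = 2 X \frac{1}{2 X} = 1$)
$\frac{Q{\left(G \right)} + 3830}{-4889 - 513} = \frac{1 + 3830}{-4889 - 513} = \frac{3831}{-5402} = 3831 \left(- \frac{1}{5402}\right) = - \frac{3831}{5402}$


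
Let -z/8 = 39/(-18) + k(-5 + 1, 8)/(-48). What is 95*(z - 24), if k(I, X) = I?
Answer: -2090/3 ≈ -696.67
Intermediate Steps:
z = 50/3 (z = -8*(39/(-18) + (-5 + 1)/(-48)) = -8*(39*(-1/18) - 4*(-1/48)) = -8*(-13/6 + 1/12) = -8*(-25/12) = 50/3 ≈ 16.667)
95*(z - 24) = 95*(50/3 - 24) = 95*(-22/3) = -2090/3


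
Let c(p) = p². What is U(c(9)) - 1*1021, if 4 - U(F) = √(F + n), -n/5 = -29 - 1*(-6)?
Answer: -1031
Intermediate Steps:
n = 115 (n = -5*(-29 - 1*(-6)) = -5*(-29 + 6) = -5*(-23) = 115)
U(F) = 4 - √(115 + F) (U(F) = 4 - √(F + 115) = 4 - √(115 + F))
U(c(9)) - 1*1021 = (4 - √(115 + 9²)) - 1*1021 = (4 - √(115 + 81)) - 1021 = (4 - √196) - 1021 = (4 - 1*14) - 1021 = (4 - 14) - 1021 = -10 - 1021 = -1031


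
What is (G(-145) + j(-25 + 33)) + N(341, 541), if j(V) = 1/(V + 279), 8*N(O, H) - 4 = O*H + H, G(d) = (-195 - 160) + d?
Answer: 25977235/1148 ≈ 22628.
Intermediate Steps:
G(d) = -355 + d
N(O, H) = ½ + H/8 + H*O/8 (N(O, H) = ½ + (O*H + H)/8 = ½ + (H*O + H)/8 = ½ + (H + H*O)/8 = ½ + (H/8 + H*O/8) = ½ + H/8 + H*O/8)
j(V) = 1/(279 + V)
(G(-145) + j(-25 + 33)) + N(341, 541) = ((-355 - 145) + 1/(279 + (-25 + 33))) + (½ + (⅛)*541 + (⅛)*541*341) = (-500 + 1/(279 + 8)) + (½ + 541/8 + 184481/8) = (-500 + 1/287) + 92513/4 = -143499/287 + 92513/4 = 25977235/1148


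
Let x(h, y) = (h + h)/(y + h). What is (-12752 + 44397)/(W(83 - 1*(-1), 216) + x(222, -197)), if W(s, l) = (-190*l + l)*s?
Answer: -791125/85729956 ≈ -0.0092281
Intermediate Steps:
W(s, l) = -189*l*s (W(s, l) = (-189*l)*s = -189*l*s)
x(h, y) = 2*h/(h + y) (x(h, y) = (2*h)/(h + y) = 2*h/(h + y))
(-12752 + 44397)/(W(83 - 1*(-1), 216) + x(222, -197)) = (-12752 + 44397)/(-189*216*(83 - 1*(-1)) + 2*222/(222 - 197)) = 31645/(-189*216*(83 + 1) + 2*222/25) = 31645/(-189*216*84 + 2*222*(1/25)) = 31645/(-3429216 + 444/25) = 31645/(-85729956/25) = 31645*(-25/85729956) = -791125/85729956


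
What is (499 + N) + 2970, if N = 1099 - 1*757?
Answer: 3811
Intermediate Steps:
N = 342 (N = 1099 - 757 = 342)
(499 + N) + 2970 = (499 + 342) + 2970 = 841 + 2970 = 3811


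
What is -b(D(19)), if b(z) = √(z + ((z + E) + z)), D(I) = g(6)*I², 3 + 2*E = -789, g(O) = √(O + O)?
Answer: -√(-396 + 2166*√3) ≈ -57.928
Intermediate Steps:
g(O) = √2*√O (g(O) = √(2*O) = √2*√O)
E = -396 (E = -3/2 + (½)*(-789) = -3/2 - 789/2 = -396)
D(I) = 2*√3*I² (D(I) = (√2*√6)*I² = (2*√3)*I² = 2*√3*I²)
b(z) = √(-396 + 3*z) (b(z) = √(z + ((z - 396) + z)) = √(z + ((-396 + z) + z)) = √(z + (-396 + 2*z)) = √(-396 + 3*z))
-b(D(19)) = -√(-396 + 3*(2*√3*19²)) = -√(-396 + 3*(2*√3*361)) = -√(-396 + 3*(722*√3)) = -√(-396 + 2166*√3)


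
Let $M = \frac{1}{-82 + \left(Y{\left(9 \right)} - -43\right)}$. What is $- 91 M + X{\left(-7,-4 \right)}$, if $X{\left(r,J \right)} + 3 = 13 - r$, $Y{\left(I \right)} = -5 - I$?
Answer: $\frac{992}{53} \approx 18.717$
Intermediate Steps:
$X{\left(r,J \right)} = 10 - r$ ($X{\left(r,J \right)} = -3 - \left(-13 + r\right) = 10 - r$)
$M = - \frac{1}{53}$ ($M = \frac{1}{-82 - -29} = \frac{1}{-82 + \left(\left(-5 - 9\right) + 43\right)} = \frac{1}{-82 + \left(-14 + 43\right)} = \frac{1}{-82 + 29} = \frac{1}{-53} = - \frac{1}{53} \approx -0.018868$)
$- 91 M + X{\left(-7,-4 \right)} = \left(-91\right) \left(- \frac{1}{53}\right) + \left(10 - -7\right) = \frac{91}{53} + \left(10 + 7\right) = \frac{91}{53} + 17 = \frac{992}{53}$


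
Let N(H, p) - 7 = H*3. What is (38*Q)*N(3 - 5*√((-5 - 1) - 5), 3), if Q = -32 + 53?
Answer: 12768 - 11970*I*√11 ≈ 12768.0 - 39700.0*I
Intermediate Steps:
Q = 21
N(H, p) = 7 + 3*H (N(H, p) = 7 + H*3 = 7 + 3*H)
(38*Q)*N(3 - 5*√((-5 - 1) - 5), 3) = (38*21)*(7 + 3*(3 - 5*√((-5 - 1) - 5))) = 798*(7 + 3*(3 - 5*√(-6 - 5))) = 798*(7 + 3*(3 - 5*I*√11)) = 798*(7 + (9 - 15*I*√11)) = 798*(16 - 15*I*√11) = 12768 - 11970*I*√11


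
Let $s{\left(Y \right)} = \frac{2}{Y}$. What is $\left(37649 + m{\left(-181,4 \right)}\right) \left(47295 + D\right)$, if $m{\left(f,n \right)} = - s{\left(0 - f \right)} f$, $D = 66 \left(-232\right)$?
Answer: $1204191933$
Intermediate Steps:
$D = -15312$
$m{\left(f,n \right)} = 2$ ($m{\left(f,n \right)} = - \frac{2}{0 - f} f = - \frac{2}{\left(-1\right) f} f = - 2 \left(- \frac{1}{f}\right) f = - \frac{-2}{f} f = \frac{2}{f} f = 2$)
$\left(37649 + m{\left(-181,4 \right)}\right) \left(47295 + D\right) = \left(37649 + 2\right) \left(47295 - 15312\right) = 37651 \cdot 31983 = 1204191933$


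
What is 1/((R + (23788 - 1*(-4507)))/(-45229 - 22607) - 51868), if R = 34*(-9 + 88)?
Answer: -22612/1172849543 ≈ -1.9280e-5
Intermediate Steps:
R = 2686 (R = 34*79 = 2686)
1/((R + (23788 - 1*(-4507)))/(-45229 - 22607) - 51868) = 1/((2686 + (23788 - 1*(-4507)))/(-45229 - 22607) - 51868) = 1/((2686 + (23788 + 4507))/(-67836) - 51868) = 1/((2686 + 28295)*(-1/67836) - 51868) = 1/(30981*(-1/67836) - 51868) = 1/(-10327/22612 - 51868) = 1/(-1172849543/22612) = -22612/1172849543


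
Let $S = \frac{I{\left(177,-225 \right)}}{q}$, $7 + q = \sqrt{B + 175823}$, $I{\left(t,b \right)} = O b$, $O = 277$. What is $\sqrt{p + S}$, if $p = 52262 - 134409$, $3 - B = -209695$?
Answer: $\frac{\sqrt{512704 - 82147 \sqrt{385521}}}{\sqrt{-7 + \sqrt{385521}}} \approx 286.79 i$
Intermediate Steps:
$B = 209698$ ($B = 3 - -209695 = 3 + 209695 = 209698$)
$I{\left(t,b \right)} = 277 b$
$q = -7 + \sqrt{385521}$ ($q = -7 + \sqrt{209698 + 175823} = -7 + \sqrt{385521} \approx 613.9$)
$p = -82147$ ($p = 52262 - 134409 = -82147$)
$S = - \frac{62325}{-7 + \sqrt{385521}}$ ($S = \frac{277 \left(-225\right)}{-7 + \sqrt{385521}} = - \frac{62325}{-7 + \sqrt{385521}} \approx -101.52$)
$\sqrt{p + S} = \sqrt{-82147 - \left(\frac{436275}{385472} + \frac{62325 \sqrt{385521}}{385472}\right)} = \sqrt{- \frac{31665804659}{385472} - \frac{62325 \sqrt{385521}}{385472}}$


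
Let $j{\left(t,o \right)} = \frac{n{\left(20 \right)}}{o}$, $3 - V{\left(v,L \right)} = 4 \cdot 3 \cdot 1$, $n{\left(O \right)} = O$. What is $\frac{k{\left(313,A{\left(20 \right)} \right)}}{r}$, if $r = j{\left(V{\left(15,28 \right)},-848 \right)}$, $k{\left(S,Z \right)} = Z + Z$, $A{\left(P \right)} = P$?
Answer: $-1696$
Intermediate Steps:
$V{\left(v,L \right)} = -9$ ($V{\left(v,L \right)} = 3 - 4 \cdot 3 \cdot 1 = 3 - 12 \cdot 1 = 3 - 12 = -9$)
$k{\left(S,Z \right)} = 2 Z$
$j{\left(t,o \right)} = \frac{20}{o}$
$r = - \frac{5}{212}$ ($r = \frac{20}{-848} = 20 \left(- \frac{1}{848}\right) = - \frac{5}{212} \approx -0.023585$)
$\frac{k{\left(313,A{\left(20 \right)} \right)}}{r} = \frac{2 \cdot 20}{- \frac{5}{212}} = 40 \left(- \frac{212}{5}\right) = -1696$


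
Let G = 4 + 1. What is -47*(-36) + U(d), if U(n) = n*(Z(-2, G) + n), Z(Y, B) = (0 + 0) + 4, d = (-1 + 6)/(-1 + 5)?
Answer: 27177/16 ≈ 1698.6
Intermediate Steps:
G = 5
d = 5/4 ≈ 1.2500
Z(Y, B) = 4 (Z(Y, B) = 0 + 4 = 4)
U(n) = n*(4 + n)
-47*(-36) + U(d) = -47*(-36) + 5*(4 + 5/4)/4 = 1692 + (5/4)*(21/4) = 1692 + 105/16 = 27177/16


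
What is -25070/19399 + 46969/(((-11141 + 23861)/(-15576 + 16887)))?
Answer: 398066965947/82251760 ≈ 4839.6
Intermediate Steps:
-25070/19399 + 46969/(((-11141 + 23861)/(-15576 + 16887))) = -25070*1/19399 + 46969/((12720/1311)) = -25070/19399 + 46969/((12720*(1/1311))) = -25070/19399 + 46969/(4240/437) = -25070/19399 + 46969*(437/4240) = -25070/19399 + 20525453/4240 = 398066965947/82251760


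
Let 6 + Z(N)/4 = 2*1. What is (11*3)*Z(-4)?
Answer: -528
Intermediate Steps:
Z(N) = -16 (Z(N) = -24 + 4*(2*1) = -24 + 4*2 = -24 + 8 = -16)
(11*3)*Z(-4) = (11*3)*(-16) = 33*(-16) = -528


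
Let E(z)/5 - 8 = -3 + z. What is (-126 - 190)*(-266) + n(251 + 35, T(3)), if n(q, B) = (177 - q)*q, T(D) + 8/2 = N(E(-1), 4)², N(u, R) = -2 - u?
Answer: 52882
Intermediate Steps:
E(z) = 25 + 5*z (E(z) = 40 + 5*(-3 + z) = 40 + (-15 + 5*z) = 25 + 5*z)
T(D) = 480 (T(D) = -4 + (-2 - (25 + 5*(-1)))² = -4 + (-2 - (25 - 5))² = -4 + (-2 - 1*20)² = -4 + (-2 - 20)² = -4 + (-22)² = -4 + 484 = 480)
n(q, B) = q*(177 - q)
(-126 - 190)*(-266) + n(251 + 35, T(3)) = (-126 - 190)*(-266) + (251 + 35)*(177 - (251 + 35)) = -316*(-266) + 286*(177 - 1*286) = 84056 + 286*(177 - 286) = 84056 + 286*(-109) = 84056 - 31174 = 52882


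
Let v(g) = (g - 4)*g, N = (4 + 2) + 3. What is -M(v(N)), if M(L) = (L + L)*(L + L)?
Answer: -8100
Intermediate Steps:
N = 9 (N = 6 + 3 = 9)
v(g) = g*(-4 + g) (v(g) = (-4 + g)*g = g*(-4 + g))
M(L) = 4*L² (M(L) = (2*L)*(2*L) = 4*L²)
-M(v(N)) = -4*(9*(-4 + 9))² = -4*(9*5)² = -4*45² = -4*2025 = -1*8100 = -8100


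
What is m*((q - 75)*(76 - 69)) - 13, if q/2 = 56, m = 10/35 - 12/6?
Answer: -457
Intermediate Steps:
m = -12/7 (m = 10*(1/35) - 12*1/6 = 2/7 - 2 = -12/7 ≈ -1.7143)
q = 112 (q = 2*56 = 112)
m*((q - 75)*(76 - 69)) - 13 = -12*(112 - 75)*(76 - 69)/7 - 13 = -444*7/7 - 13 = -12/7*259 - 13 = -444 - 13 = -457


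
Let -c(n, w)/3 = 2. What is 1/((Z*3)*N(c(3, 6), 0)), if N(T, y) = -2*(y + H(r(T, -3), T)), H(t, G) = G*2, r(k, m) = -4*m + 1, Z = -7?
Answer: -1/504 ≈ -0.0019841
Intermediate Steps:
r(k, m) = 1 - 4*m
H(t, G) = 2*G
c(n, w) = -6 (c(n, w) = -3*2 = -6)
N(T, y) = -4*T - 2*y (N(T, y) = -2*(y + 2*T) = -4*T - 2*y)
1/((Z*3)*N(c(3, 6), 0)) = 1/((-7*3)*(-4*(-6) - 2*0)) = 1/(-21*(24 + 0)) = 1/(-21*24) = 1/(-504) = -1/504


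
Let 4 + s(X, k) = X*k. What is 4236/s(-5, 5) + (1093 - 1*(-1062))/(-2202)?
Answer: -9390167/63858 ≈ -147.05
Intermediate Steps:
s(X, k) = -4 + X*k
4236/s(-5, 5) + (1093 - 1*(-1062))/(-2202) = 4236/(-4 - 5*5) + (1093 - 1*(-1062))/(-2202) = 4236/(-4 - 25) + (1093 + 1062)*(-1/2202) = 4236/(-29) + 2155*(-1/2202) = 4236*(-1/29) - 2155/2202 = -4236/29 - 2155/2202 = -9390167/63858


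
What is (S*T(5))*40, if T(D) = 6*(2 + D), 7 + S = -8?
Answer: -25200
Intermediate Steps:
S = -15 (S = -7 - 8 = -15)
T(D) = 12 + 6*D
(S*T(5))*40 = -15*(12 + 6*5)*40 = -15*(12 + 30)*40 = -15*42*40 = -630*40 = -25200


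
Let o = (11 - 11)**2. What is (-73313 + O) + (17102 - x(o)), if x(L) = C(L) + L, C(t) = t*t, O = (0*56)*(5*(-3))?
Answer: -56211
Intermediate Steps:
O = 0 (O = 0*(-15) = 0)
C(t) = t**2
o = 0 (o = 0**2 = 0)
x(L) = L + L**2 (x(L) = L**2 + L = L + L**2)
(-73313 + O) + (17102 - x(o)) = (-73313 + 0) + (17102 - 0*(1 + 0)) = -73313 + (17102 - 0) = -73313 + (17102 - 1*0) = -73313 + (17102 + 0) = -73313 + 17102 = -56211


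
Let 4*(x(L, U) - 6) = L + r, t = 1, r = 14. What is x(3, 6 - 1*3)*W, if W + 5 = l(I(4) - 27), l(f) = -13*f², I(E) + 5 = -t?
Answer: -290321/2 ≈ -1.4516e+5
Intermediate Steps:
I(E) = -6 (I(E) = -5 - 1*1 = -5 - 1 = -6)
x(L, U) = 19/2 + L/4 (x(L, U) = 6 + (L + 14)/4 = 6 + (14 + L)/4 = 6 + (7/2 + L/4) = 19/2 + L/4)
W = -14162 (W = -5 - 13*(-6 - 27)² = -5 - 13*(-33)² = -5 - 13*1089 = -5 - 14157 = -14162)
x(3, 6 - 1*3)*W = (19/2 + (¼)*3)*(-14162) = (19/2 + ¾)*(-14162) = (41/4)*(-14162) = -290321/2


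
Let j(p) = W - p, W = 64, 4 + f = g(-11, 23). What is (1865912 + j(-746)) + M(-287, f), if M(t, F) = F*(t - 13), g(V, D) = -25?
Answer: 1875422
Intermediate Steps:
f = -29 (f = -4 - 25 = -29)
M(t, F) = F*(-13 + t)
j(p) = 64 - p
(1865912 + j(-746)) + M(-287, f) = (1865912 + (64 - 1*(-746))) - 29*(-13 - 287) = (1865912 + (64 + 746)) - 29*(-300) = (1865912 + 810) + 8700 = 1866722 + 8700 = 1875422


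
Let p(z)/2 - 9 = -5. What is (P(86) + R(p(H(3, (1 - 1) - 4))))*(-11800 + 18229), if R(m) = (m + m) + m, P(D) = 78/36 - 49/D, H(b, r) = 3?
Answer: 7076186/43 ≈ 1.6456e+5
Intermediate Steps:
P(D) = 13/6 - 49/D (P(D) = 78*(1/36) - 49/D = 13/6 - 49/D)
p(z) = 8 (p(z) = 18 + 2*(-5) = 18 - 10 = 8)
R(m) = 3*m (R(m) = 2*m + m = 3*m)
(P(86) + R(p(H(3, (1 - 1) - 4))))*(-11800 + 18229) = ((13/6 - 49/86) + 3*8)*(-11800 + 18229) = ((13/6 - 49*1/86) + 24)*6429 = ((13/6 - 49/86) + 24)*6429 = (206/129 + 24)*6429 = (3302/129)*6429 = 7076186/43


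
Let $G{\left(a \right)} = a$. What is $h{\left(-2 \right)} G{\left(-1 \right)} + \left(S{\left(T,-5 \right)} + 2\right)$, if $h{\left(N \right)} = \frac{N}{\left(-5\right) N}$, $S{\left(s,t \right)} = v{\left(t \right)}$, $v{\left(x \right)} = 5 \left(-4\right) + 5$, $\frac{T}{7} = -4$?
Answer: $- \frac{64}{5} \approx -12.8$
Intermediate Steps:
$T = -28$ ($T = 7 \left(-4\right) = -28$)
$v{\left(x \right)} = -15$ ($v{\left(x \right)} = -20 + 5 = -15$)
$S{\left(s,t \right)} = -15$
$h{\left(N \right)} = - \frac{1}{5}$ ($h{\left(N \right)} = N \left(- \frac{1}{5 N}\right) = - \frac{1}{5}$)
$h{\left(-2 \right)} G{\left(-1 \right)} + \left(S{\left(T,-5 \right)} + 2\right) = \left(- \frac{1}{5}\right) \left(-1\right) + \left(-15 + 2\right) = \frac{1}{5} - 13 = - \frac{64}{5}$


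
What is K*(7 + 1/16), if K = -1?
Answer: -113/16 ≈ -7.0625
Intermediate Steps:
K*(7 + 1/16) = -(7 + 1/16) = -1*113/16 = -113/16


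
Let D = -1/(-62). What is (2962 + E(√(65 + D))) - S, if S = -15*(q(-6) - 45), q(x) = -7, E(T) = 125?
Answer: 2307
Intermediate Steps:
D = 1/62 (D = -1*(-1/62) = 1/62 ≈ 0.016129)
S = 780 (S = -15*(-7 - 45) = -15*(-52) = 780)
(2962 + E(√(65 + D))) - S = (2962 + 125) - 1*780 = 3087 - 780 = 2307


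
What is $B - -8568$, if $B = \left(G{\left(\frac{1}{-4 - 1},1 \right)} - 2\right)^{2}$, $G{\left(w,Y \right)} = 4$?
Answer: $8572$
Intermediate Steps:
$B = 4$ ($B = \left(4 - 2\right)^{2} = 2^{2} = 4$)
$B - -8568 = 4 - -8568 = 4 + 8568 = 8572$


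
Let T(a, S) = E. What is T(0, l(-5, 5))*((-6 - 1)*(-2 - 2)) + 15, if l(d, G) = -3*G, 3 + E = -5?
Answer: -209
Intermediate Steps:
E = -8 (E = -3 - 5 = -8)
T(a, S) = -8
T(0, l(-5, 5))*((-6 - 1)*(-2 - 2)) + 15 = -8*(-6 - 1)*(-2 - 2) + 15 = -(-56)*(-4) + 15 = -8*28 + 15 = -224 + 15 = -209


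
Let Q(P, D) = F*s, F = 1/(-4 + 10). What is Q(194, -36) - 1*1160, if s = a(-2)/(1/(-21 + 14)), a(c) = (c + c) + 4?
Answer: -1160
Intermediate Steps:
a(c) = 4 + 2*c (a(c) = 2*c + 4 = 4 + 2*c)
F = ⅙ (F = 1/6 = ⅙ ≈ 0.16667)
s = 0 (s = (4 + 2*(-2))/(1/(-21 + 14)) = (4 - 4)/(1/(-7)) = 0/(-⅐) = 0*(-7) = 0)
Q(P, D) = 0 (Q(P, D) = (⅙)*0 = 0)
Q(194, -36) - 1*1160 = 0 - 1*1160 = 0 - 1160 = -1160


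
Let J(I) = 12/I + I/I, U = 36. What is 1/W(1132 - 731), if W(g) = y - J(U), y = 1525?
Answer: 3/4571 ≈ 0.00065631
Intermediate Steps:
J(I) = 1 + 12/I (J(I) = 12/I + 1 = 1 + 12/I)
W(g) = 4571/3 (W(g) = 1525 - (12 + 36)/36 = 1525 - 48/36 = 1525 - 1*4/3 = 1525 - 4/3 = 4571/3)
1/W(1132 - 731) = 1/(4571/3) = 3/4571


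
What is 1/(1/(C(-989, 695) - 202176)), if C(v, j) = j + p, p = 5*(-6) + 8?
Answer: -201503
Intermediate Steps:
p = -22 (p = -30 + 8 = -22)
C(v, j) = -22 + j (C(v, j) = j - 22 = -22 + j)
1/(1/(C(-989, 695) - 202176)) = 1/(1/((-22 + 695) - 202176)) = 1/(1/(673 - 202176)) = 1/(1/(-201503)) = 1/(-1/201503) = -201503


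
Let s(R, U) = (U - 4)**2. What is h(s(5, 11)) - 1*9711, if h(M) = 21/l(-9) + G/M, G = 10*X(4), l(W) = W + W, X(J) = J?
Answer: -2855137/294 ≈ -9711.3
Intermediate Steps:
l(W) = 2*W
s(R, U) = (-4 + U)**2
G = 40 (G = 10*4 = 40)
h(M) = -7/6 + 40/M (h(M) = 21/((2*(-9))) + 40/M = 21/(-18) + 40/M = 21*(-1/18) + 40/M = -7/6 + 40/M)
h(s(5, 11)) - 1*9711 = (-7/6 + 40/((-4 + 11)**2)) - 1*9711 = (-7/6 + 40/(7**2)) - 9711 = (-7/6 + 40/49) - 9711 = -103/294 - 9711 = -2855137/294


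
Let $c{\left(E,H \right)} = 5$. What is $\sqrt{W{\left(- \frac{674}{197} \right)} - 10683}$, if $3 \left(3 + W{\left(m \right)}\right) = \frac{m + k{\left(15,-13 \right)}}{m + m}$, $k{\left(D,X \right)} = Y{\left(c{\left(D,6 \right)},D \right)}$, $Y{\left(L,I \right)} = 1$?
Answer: $\frac{i \sqrt{4854339753}}{674} \approx 103.37 i$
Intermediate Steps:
$k{\left(D,X \right)} = 1$
$W{\left(m \right)} = -3 + \frac{1 + m}{6 m}$ ($W{\left(m \right)} = -3 + \frac{\left(m + 1\right) \frac{1}{m + m}}{3} = -3 + \frac{\left(1 + m\right) \frac{1}{2 m}}{3} = -3 + \frac{\frac{1}{2} \frac{1}{m} \left(1 + m\right)}{3} = -3 + \frac{1 + m}{6 m}$)
$\sqrt{W{\left(- \frac{674}{197} \right)} - 10683} = \sqrt{\frac{1 - 17 \left(- \frac{674}{197}\right)}{6 \left(- \frac{674}{197}\right)} - 10683} = \sqrt{\frac{1 - 17 \left(\left(-674\right) \frac{1}{197}\right)}{6 \left(\left(-674\right) \frac{1}{197}\right)} - 10683} = \sqrt{\frac{1 - - \frac{11458}{197}}{6 \left(- \frac{674}{197}\right)} - 10683} = \sqrt{\frac{1}{6} \left(- \frac{197}{674}\right) \left(1 + \frac{11458}{197}\right) - 10683} = \sqrt{\frac{1}{6} \left(- \frac{197}{674}\right) \frac{11655}{197} - 10683} = \sqrt{- \frac{3885}{1348} - 10683} = \sqrt{- \frac{14404569}{1348}} = \frac{i \sqrt{4854339753}}{674}$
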